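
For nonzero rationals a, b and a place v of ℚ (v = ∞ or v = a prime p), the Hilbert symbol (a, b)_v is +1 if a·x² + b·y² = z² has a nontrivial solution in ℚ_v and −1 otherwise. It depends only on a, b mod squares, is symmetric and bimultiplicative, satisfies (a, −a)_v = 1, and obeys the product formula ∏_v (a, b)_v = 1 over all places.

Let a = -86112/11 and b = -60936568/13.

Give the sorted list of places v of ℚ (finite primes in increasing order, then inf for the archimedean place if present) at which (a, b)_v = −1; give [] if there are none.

[2, 11, 23, inf]

(a, b) ≡ (-6578, -3094) mod (ℚ^×)²; places V = {2, 3, 7, 11, 13, 17, 23, ∞}.
(a,b)_23: α=1, u≡13; β=2, v≡10 (mod 23); (13|23)=+1, (10|23)=-1; sign (−1)^0·+1^2·-1^1 = -1.
(a,b)_13: α=1, u≡10; β=-1, v≡9 (mod 13); (10|13)=+1, (9|13)=+1; sign (−1)^0·+1^-1·+1^1 = +1.
(a,b)_∞: sgn(-6578)=−, sgn(-3094)=−, so -1.
(a,b)_3: α=2, u≡1; β=0, v≡2 (mod 3); (1|3)=+1, (2|3)=-1; sign (−1)^0·+1^0·-1^2 = +1.
(a,b)_2: α=5, β=3; u≡7, v≡5 (mod 8); ε(u)ε(v)=1·0, αω(v)=5·1, βω(u)=3·0; sum ≡ 1  ⇒  -1.
(a,b)_7: α=0, u≡4; β=1, v≡3 (mod 7); (4|7)=+1, (3|7)=-1; sign (−1)^0·+1^1·-1^0 = +1.
(a,b)_17: α=0, u≡4; β=1, v≡5 (mod 17); (4|17)=+1, (5|17)=-1; sign (−1)^0·+1^1·-1^0 = +1.
(a,b)_11: α=-1, u≡7; β=2, v≡8 (mod 11); (7|11)=-1, (8|11)=-1; sign (−1)^0·-1^2·-1^-1 = -1.
(-6578, -3094 / ℚ) ramifies at {2, 11, 23, ∞}: a division algebra.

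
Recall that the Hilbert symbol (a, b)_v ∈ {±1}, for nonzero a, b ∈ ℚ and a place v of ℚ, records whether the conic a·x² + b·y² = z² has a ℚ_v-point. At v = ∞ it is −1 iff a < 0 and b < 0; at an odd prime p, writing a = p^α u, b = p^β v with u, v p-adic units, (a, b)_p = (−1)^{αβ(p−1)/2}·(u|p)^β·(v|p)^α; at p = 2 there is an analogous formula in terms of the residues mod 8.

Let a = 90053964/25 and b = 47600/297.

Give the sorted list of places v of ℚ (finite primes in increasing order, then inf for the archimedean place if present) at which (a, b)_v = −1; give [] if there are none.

(a, b) ≡ (51051, 3927) mod (ℚ^×)²; places V = {2, 3, 5, 7, 11, 13, 17, ∞}.
(a,b)_11: α=1, u≡6; β=-1, v≡5 (mod 11); (6|11)=-1, (5|11)=+1; sign (−1)^1·-1^-1·+1^1 = +1.
(a,b)_∞: sgn(51051)=+, sgn(3927)=+, so +1.
(a,b)_13: α=1, u≡4; β=0, v≡3 (mod 13); (4|13)=+1, (3|13)=+1; sign (−1)^0·+1^0·+1^1 = +1.
(a,b)_7: α=3, u≡5; β=1, v≡1 (mod 7); (5|7)=-1, (1|7)=+1; sign (−1)^1·-1^1·+1^3 = +1.
(a,b)_5: α=-2, u≡4; β=2, v≡2 (mod 5); (4|5)=+1, (2|5)=-1; sign (−1)^0·+1^2·-1^-2 = +1.
(a,b)_2: α=2, β=4; u≡3, v≡7 (mod 8); ε(u)ε(v)=1·1, αω(v)=2·0, βω(u)=4·1; sum ≡ 1  ⇒  -1.
(a,b)_3: α=3, u≡1; β=-3, v≡1 (mod 3); (1|3)=+1, (1|3)=+1; sign (−1)^1·+1^-3·+1^3 = -1.
(a,b)_17: α=1, u≡3; β=1, v≡10 (mod 17); (3|17)=-1, (10|17)=-1; sign (−1)^0·-1^1·-1^1 = +1.
Ram(51051, 3927) = {2, 3}; no ℚ_2-point on the conic.

[2, 3]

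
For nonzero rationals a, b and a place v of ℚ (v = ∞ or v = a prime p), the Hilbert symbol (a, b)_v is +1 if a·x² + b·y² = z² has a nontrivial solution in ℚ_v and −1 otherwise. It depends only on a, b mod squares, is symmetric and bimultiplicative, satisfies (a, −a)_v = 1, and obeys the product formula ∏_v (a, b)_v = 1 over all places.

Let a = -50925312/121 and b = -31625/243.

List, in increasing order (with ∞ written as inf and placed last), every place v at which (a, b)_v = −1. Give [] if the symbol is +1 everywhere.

[5, 11, 23, inf]

(a, b) ≡ (-23, -3795) mod (ℚ^×)²; places V = {2, 3, 5, 11, 23, 31, ∞}.
(a,b)_5: α=0, u≡3; β=3, v≡4 (mod 5); (3|5)=-1, (4|5)=+1; sign (−1)^0·-1^3·+1^0 = -1.
(a,b)_23: α=1, u≡11; β=1, v≡11 (mod 23); (11|23)=-1, (11|23)=-1; sign (−1)^1·-1^1·-1^1 = -1.
(a,b)_11: α=-2, u≡2; β=1, v≡7 (mod 11); (2|11)=-1, (7|11)=-1; sign (−1)^0·-1^1·-1^-2 = -1.
(a,b)_2: α=8, β=0; u≡1, v≡5 (mod 8); ε(u)ε(v)=0·0, αω(v)=8·1, βω(u)=0·0; sum ≡ 0  ⇒  +1.
(a,b)_∞: sgn(-23)=−, sgn(-3795)=−, so -1.
(a,b)_3: α=2, u≡1; β=-5, v≡1 (mod 3); (1|3)=+1, (1|3)=+1; sign (−1)^0·+1^-5·+1^2 = +1.
(a,b)_31: α=2, u≡25; β=0, v≡1 (mod 31); (25|31)=+1, (1|31)=+1; sign (−1)^0·+1^0·+1^2 = +1.
|Ram(-23, -3795)| = 4, even; anisotropic at {5, 11, 23, ∞}.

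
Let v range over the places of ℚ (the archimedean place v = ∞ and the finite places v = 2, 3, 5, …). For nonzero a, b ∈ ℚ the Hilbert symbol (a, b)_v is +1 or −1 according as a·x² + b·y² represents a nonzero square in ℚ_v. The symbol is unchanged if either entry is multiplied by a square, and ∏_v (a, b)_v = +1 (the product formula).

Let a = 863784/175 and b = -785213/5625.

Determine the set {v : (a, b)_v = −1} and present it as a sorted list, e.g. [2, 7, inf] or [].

[7, 11, 13, 31]

(a, b) ≡ (18662, -2717) mod (ℚ^×)²; places V = {2, 3, 5, 7, 11, 13, 17, 19, 31, 43, ∞}.
(a,b)_13: α=0, u≡2; β=1, v≡4 (mod 13); (2|13)=-1, (4|13)=+1; sign (−1)^0·-1^1·+1^0 = -1.
(a,b)_∞: sgn(18662)=+, sgn(-2717)=−, so +1.
(a,b)_19: α=0, u≡11; β=1, v≡17 (mod 19); (11|19)=+1, (17|19)=+1; sign (−1)^0·+1^1·+1^0 = +1.
(a,b)_7: α=-1, u≡3; β=0, v≡3 (mod 7); (3|7)=-1, (3|7)=-1; sign (−1)^0·-1^0·-1^-1 = -1.
(a,b)_31: α=1, u≡23; β=0, v≡30 (mod 31); (23|31)=-1, (30|31)=-1; sign (−1)^0·-1^0·-1^1 = -1.
(a,b)_2: α=3, β=0; u≡3, v≡3 (mod 8); ε(u)ε(v)=1·1, αω(v)=3·1, βω(u)=0·1; sum ≡ 0  ⇒  +1.
(a,b)_17: α=0, u≡13; β=2, v≡7 (mod 17); (13|17)=+1, (7|17)=-1; sign (−1)^0·+1^2·-1^0 = +1.
(a,b)_43: α=1, u≡31; β=0, v≡31 (mod 43); (31|43)=+1, (31|43)=+1; sign (−1)^0·+1^0·+1^1 = +1.
(a,b)_5: α=-2, u≡2; β=-4, v≡3 (mod 5); (2|5)=-1, (3|5)=-1; sign (−1)^0·-1^-4·-1^-2 = +1.
(a,b)_11: α=0, u≡2; β=1, v≡10 (mod 11); (2|11)=-1, (10|11)=-1; sign (−1)^0·-1^1·-1^0 = -1.
(a,b)_3: α=4, u≡2; β=-2, v≡1 (mod 3); (2|3)=-1, (1|3)=+1; sign (−1)^0·-1^-2·+1^4 = +1.
Ram(18662, -2717) = {7, 11, 13, 31}; no ℚ_7-point on the conic.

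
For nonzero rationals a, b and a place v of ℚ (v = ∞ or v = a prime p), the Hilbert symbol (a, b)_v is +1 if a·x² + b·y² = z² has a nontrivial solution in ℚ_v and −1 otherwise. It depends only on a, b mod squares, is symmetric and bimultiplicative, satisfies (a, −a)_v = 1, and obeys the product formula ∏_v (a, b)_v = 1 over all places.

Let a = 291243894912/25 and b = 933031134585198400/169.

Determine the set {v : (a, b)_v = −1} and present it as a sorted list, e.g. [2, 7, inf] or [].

[2, 29, 31, 41]

Mod squares: a ≡ 1400642, b ≡ 1189. Check v ∈ {∞, 2, 3, 5, 13, 19, 29, 31, 41}.
v=5: a=5^-2·(≡2), b=5^2·(≡4) mod 5; (2|5)=-1, (4|5)=+1; (−1)^{-2·2·2}·(-1)^2·(+1)^-2 = +1.
v=31: a=31^1·(≡30), b=31^2·(≡21) mod 31; (30|31)=-1, (21|31)=-1; (−1)^{1·2·15}·(-1)^2·(-1)^1 = -1.
v=2: v_2(a)=7, v_2(b)=6; units ≡ 1, 5 (mod 8); ε·ε+αω+βω = 0·0+7·1+6·0 ≡ 1  ⇒  (a,b)_2 = -1.
v=∞: 1400642 > 0 and 1189 > 0  ⇒  (a,b)_∞ = +1.
v=29: a=29^1·(≡24), b=29^3·(≡15) mod 29; (24|29)=+1, (15|29)=-1; (−1)^{1·3·14}·(+1)^3·(-1)^1 = -1.
v=13: a=13^0·(≡4), b=13^-2·(≡11) mod 13; (4|13)=+1, (11|13)=-1; (−1)^{0·-2·6}·(+1)^-2·(-1)^0 = +1.
v=19: a=19^3·(≡17), b=19^2·(≡16) mod 19; (17|19)=+1, (16|19)=+1; (−1)^{3·2·9}·(+1)^2·(+1)^3 = +1.
v=3: a=3^2·(≡2), b=3^0·(≡1) mod 3; (2|3)=-1, (1|3)=+1; (−1)^{2·0·1}·(-1)^0·(+1)^2 = +1.
v=41: a=41^1·(≡9), b=41^3·(≡17) mod 41; (9|41)=+1, (17|41)=-1; (−1)^{1·3·20}·(+1)^3·(-1)^1 = -1.
|Ram(1400642, 1189)| = 4, even; anisotropic at {2, 29, 31, 41}.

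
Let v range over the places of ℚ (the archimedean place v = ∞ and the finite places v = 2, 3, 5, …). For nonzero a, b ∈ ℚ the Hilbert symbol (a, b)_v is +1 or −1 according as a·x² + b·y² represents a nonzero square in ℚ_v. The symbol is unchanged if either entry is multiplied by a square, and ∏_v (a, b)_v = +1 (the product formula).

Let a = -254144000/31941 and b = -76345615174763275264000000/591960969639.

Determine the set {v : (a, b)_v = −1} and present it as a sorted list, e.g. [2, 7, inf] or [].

Mod squares: a ≡ -2310, b ≡ -39. Check v ∈ {∞, 2, 3, 5, 7, 11, 13, 19, 47}.
v=∞: -2310 < 0 and -39 < 0  ⇒  (a,b)_∞ = -1.
v=11: a=11^1·(≡6), b=11^4·(≡5) mod 11; (6|11)=-1, (5|11)=+1; (−1)^{1·4·5}·(-1)^4·(+1)^1 = +1.
v=2: v_2(a)=9, v_2(b)=16; units ≡ 5, 1 (mod 8); ε·ε+αω+βω = 0·0+9·0+16·1 ≡ 0  ⇒  (a,b)_2 = +1.
v=5: a=5^3·(≡3), b=5^6·(≡1) mod 5; (3|5)=-1, (1|5)=+1; (−1)^{3·6·2}·(-1)^6·(+1)^3 = +1.
v=7: a=7^-1·(≡5), b=7^2·(≡6) mod 7; (5|7)=-1, (6|7)=-1; (−1)^{-1·2·3}·(-1)^2·(-1)^-1 = -1.
v=3: a=3^-3·(≡1), b=3^-13·(≡2) mod 3; (1|3)=+1, (2|3)=-1; (−1)^{-3·-13·1}·(+1)^-13·(-1)^-3 = +1.
v=13: a=13^-2·(≡1), b=13^-5·(≡4) mod 13; (1|13)=+1, (4|13)=+1; (−1)^{-2·-5·6}·(+1)^-5·(+1)^-2 = +1.
v=47: a=47^0·(≡35), b=47^2·(≡37) mod 47; (35|47)=-1, (37|47)=+1; (−1)^{0·2·23}·(-1)^2·(+1)^0 = +1.
v=19: a=19^2·(≡13), b=19^6·(≡8) mod 19; (13|19)=-1, (8|19)=-1; (−1)^{2·6·9}·(-1)^6·(-1)^2 = +1.
|Ram(-2310, -39)| = 2, even; anisotropic at {7, ∞}.

[7, inf]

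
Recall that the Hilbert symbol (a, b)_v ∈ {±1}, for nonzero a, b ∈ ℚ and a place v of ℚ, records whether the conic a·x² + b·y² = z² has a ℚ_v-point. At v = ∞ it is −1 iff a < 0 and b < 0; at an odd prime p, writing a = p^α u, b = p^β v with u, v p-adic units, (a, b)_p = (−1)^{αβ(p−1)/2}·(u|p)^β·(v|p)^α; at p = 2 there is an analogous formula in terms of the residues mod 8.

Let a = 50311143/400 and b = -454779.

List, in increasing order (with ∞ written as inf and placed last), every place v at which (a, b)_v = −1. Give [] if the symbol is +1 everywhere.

(a, b) ≡ (23, -299) mod (ℚ^×)²; places V = {2, 3, 5, 13, 17, 23, 29, ∞}.
(a,b)_2: α=-4, β=0; u≡7, v≡5 (mod 8); ε(u)ε(v)=1·0, αω(v)=-4·1, βω(u)=0·0; sum ≡ 0  ⇒  +1.
(a,b)_17: α=2, u≡14; β=0, v≡5 (mod 17); (14|17)=-1, (5|17)=-1; sign (−1)^0·-1^0·-1^2 = +1.
(a,b)_29: α=2, u≡20; β=0, v≡28 (mod 29); (20|29)=+1, (28|29)=+1; sign (−1)^0·+1^0·+1^2 = +1.
(a,b)_5: α=-2, u≡3; β=0, v≡1 (mod 5); (3|5)=-1, (1|5)=+1; sign (−1)^0·-1^0·+1^-2 = +1.
(a,b)_13: α=0, u≡9; β=3, v≡1 (mod 13); (9|13)=+1, (1|13)=+1; sign (−1)^0·+1^3·+1^0 = +1.
(a,b)_23: α=1, u≡8; β=1, v≡7 (mod 23); (8|23)=+1, (7|23)=-1; sign (−1)^1·+1^1·-1^1 = +1.
(a,b)_3: α=2, u≡2; β=2, v≡1 (mod 3); (2|3)=-1, (1|3)=+1; sign (−1)^0·-1^2·+1^2 = +1.
(a,b)_∞: sgn(23)=+, sgn(-299)=−, so +1.
Ram(a, b) = ∅: the form 23·x² + -299·y² − z² is isotropic over every ℚ_v, so by Hasse–Minkowski it is isotropic over ℚ.

[]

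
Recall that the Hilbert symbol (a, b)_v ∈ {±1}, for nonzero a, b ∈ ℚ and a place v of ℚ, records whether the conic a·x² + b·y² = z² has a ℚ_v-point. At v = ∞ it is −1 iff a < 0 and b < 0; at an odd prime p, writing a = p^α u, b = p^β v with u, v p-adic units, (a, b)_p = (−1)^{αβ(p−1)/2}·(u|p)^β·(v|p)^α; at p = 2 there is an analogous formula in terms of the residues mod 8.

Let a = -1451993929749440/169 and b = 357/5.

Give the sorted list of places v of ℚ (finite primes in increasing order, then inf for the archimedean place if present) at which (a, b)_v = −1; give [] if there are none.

[7, 17]

(a, b) ≡ (-935, 1785) mod (ℚ^×)²; places V = {2, 3, 5, 7, 11, 13, 17, ∞}.
(a,b)_∞: sgn(-935)=−, sgn(1785)=+, so +1.
(a,b)_3: α=0, u≡1; β=1, v≡1 (mod 3); (1|3)=+1, (1|3)=+1; sign (−1)^0·+1^1·+1^0 = +1.
(a,b)_5: α=1, u≡3; β=-1, v≡2 (mod 5); (3|5)=-1, (2|5)=-1; sign (−1)^0·-1^-1·-1^1 = +1.
(a,b)_7: α=4, u≡3; β=1, v≡6 (mod 7); (3|7)=-1, (6|7)=-1; sign (−1)^0·-1^1·-1^4 = -1.
(a,b)_17: α=5, u≡8; β=1, v≡11 (mod 17); (8|17)=+1, (11|17)=-1; sign (−1)^0·+1^1·-1^5 = -1.
(a,b)_13: α=-2, u≡1; β=0, v≡9 (mod 13); (1|13)=+1, (9|13)=+1; sign (−1)^0·+1^0·+1^-2 = +1.
(a,b)_2: α=6, β=0; u≡1, v≡1 (mod 8); ε(u)ε(v)=0·0, αω(v)=6·0, βω(u)=0·0; sum ≡ 0  ⇒  +1.
(a,b)_11: α=3, u≡9; β=0, v≡1 (mod 11); (9|11)=+1, (1|11)=+1; sign (−1)^0·+1^0·+1^3 = +1.
Ram(-935, 1785) = {7, 17}; no ℚ_7-point on the conic.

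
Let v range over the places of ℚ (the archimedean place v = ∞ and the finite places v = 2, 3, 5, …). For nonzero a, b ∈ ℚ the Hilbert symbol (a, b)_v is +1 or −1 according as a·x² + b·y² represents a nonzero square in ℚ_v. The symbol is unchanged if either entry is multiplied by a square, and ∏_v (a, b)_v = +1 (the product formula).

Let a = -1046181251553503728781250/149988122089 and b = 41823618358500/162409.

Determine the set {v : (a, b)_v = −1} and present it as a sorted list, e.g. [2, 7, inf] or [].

[5, 23]

(a, b) ≡ (-418, 1265) mod (ℚ^×)²; places V = {2, 3, 5, 11, 13, 19, 23, 29, 31, ∞}.
(a,b)_29: α=4, u≡19; β=2, v≡14 (mod 29); (19|29)=-1, (14|29)=-1; sign (−1)^0·-1^2·-1^4 = +1.
(a,b)_2: α=1, β=2; u≡7, v≡1 (mod 8); ε(u)ε(v)=1·0, αω(v)=1·0, βω(u)=2·0; sum ≡ 0  ⇒  +1.
(a,b)_∞: sgn(-418)=−, sgn(1265)=+, so +1.
(a,b)_5: α=6, u≡2; β=3, v≡2 (mod 5); (2|5)=-1, (2|5)=-1; sign (−1)^0·-1^3·-1^6 = -1.
(a,b)_3: α=4, u≡2; β=2, v≡2 (mod 3); (2|3)=-1, (2|3)=-1; sign (−1)^0·-1^2·-1^4 = +1.
(a,b)_19: α=3, u≡17; β=2, v≡1 (mod 19); (17|19)=+1, (1|19)=+1; sign (−1)^0·+1^2·+1^3 = +1.
(a,b)_11: α=5, u≡2; β=3, v≡9 (mod 11); (2|11)=-1, (9|11)=+1; sign (−1)^1·-1^3·+1^5 = +1.
(a,b)_13: α=-2, u≡2; β=-2, v≡9 (mod 13); (2|13)=-1, (9|13)=+1; sign (−1)^0·-1^-2·+1^-2 = +1.
(a,b)_23: α=2, u≡20; β=1, v≡4 (mod 23); (20|23)=-1, (4|23)=+1; sign (−1)^0·-1^1·+1^2 = -1.
(a,b)_31: α=-6, u≡7; β=-2, v≡1 (mod 31); (7|31)=+1, (1|31)=+1; sign (−1)^0·+1^-2·+1^-6 = +1.
|Ram(-418, 1265)| = 2, even; anisotropic at {5, 23}.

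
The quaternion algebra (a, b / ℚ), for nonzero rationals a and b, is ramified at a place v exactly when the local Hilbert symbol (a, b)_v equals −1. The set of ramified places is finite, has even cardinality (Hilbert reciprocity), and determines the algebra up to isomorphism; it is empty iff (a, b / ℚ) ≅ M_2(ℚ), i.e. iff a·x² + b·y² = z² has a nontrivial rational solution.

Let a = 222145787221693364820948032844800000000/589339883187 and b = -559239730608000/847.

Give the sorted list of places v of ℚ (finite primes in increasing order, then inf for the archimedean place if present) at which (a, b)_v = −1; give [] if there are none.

[2, 3, 19, 23]

(a, b) ≡ (1311, -210) mod (ℚ^×)²; places V = {2, 3, 5, 7, 11, 13, 19, 23, 37, 43, ∞}.
(a,b)_2: α=16, β=7; u≡7, v≡7 (mod 8); ε(u)ε(v)=1·1, αω(v)=16·0, βω(u)=7·0; sum ≡ 1  ⇒  -1.
(a,b)_43: α=2, u≡14; β=0, v≡2 (mod 43); (14|43)=+1, (2|43)=-1; sign (−1)^0·+1^0·-1^2 = +1.
(a,b)_23: α=5, u≡10; β=2, v≡17 (mod 23); (10|23)=-1, (17|23)=-1; sign (−1)^0·-1^2·-1^5 = -1.
(a,b)_∞: sgn(1311)=+, sgn(-210)=−, so +1.
(a,b)_37: α=-2, u≡12; β=0, v≡16 (mod 37); (12|37)=+1, (16|37)=+1; sign (−1)^0·+1^0·+1^-2 = +1.
(a,b)_5: α=8, u≡4; β=3, v≡3 (mod 5); (4|5)=+1, (3|5)=-1; sign (−1)^0·+1^3·-1^8 = +1.
(a,b)_3: α=-5, u≡2; β=1, v≡2 (mod 3); (2|3)=-1, (2|3)=-1; sign (−1)^1·-1^1·-1^-5 = -1.
(a,b)_13: α=8, u≡6; β=2, v≡7 (mod 13); (6|13)=-1, (7|13)=-1; sign (−1)^0·-1^2·-1^8 = +1.
(a,b)_19: α=7, u≡10; β=4, v≡14 (mod 19); (10|19)=-1, (14|19)=-1; sign (−1)^0·-1^4·-1^7 = -1.
(a,b)_11: α=-6, u≡8; β=-2, v≡6 (mod 11); (8|11)=-1, (6|11)=-1; sign (−1)^0·-1^-2·-1^-6 = +1.
(a,b)_7: α=0, u≡1; β=-1, v≡3 (mod 7); (1|7)=+1, (3|7)=-1; sign (−1)^0·+1^-1·-1^0 = +1.
(1311, -210 / ℚ) ramifies at {2, 3, 19, 23}: a division algebra.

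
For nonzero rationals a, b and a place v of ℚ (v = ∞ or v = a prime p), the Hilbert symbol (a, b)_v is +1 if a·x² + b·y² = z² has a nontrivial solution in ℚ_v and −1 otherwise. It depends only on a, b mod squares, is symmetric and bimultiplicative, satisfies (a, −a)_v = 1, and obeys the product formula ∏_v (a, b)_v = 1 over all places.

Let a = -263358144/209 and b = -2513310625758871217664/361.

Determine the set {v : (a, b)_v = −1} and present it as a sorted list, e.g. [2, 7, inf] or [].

(a, b) ≡ (-1950179, -195734) mod (ℚ^×)²; places V = {2, 3, 7, 11, 19, 23, 31, 41, 43, ∞}.
(a,b)_19: α=-1, u≡7; β=-2, v≡11 (mod 19); (7|19)=+1, (11|19)=+1; sign (−1)^0·+1^-2·+1^-1 = +1.
(a,b)_23: α=0, u≡22; β=2, v≡5 (mod 23); (22|23)=-1, (5|23)=-1; sign (−1)^0·-1^2·-1^0 = +1.
(a,b)_41: α=0, u≡27; β=1, v≡1 (mod 41); (27|41)=-1, (1|41)=+1; sign (−1)^0·-1^1·+1^0 = -1.
(a,b)_3: α=2, u≡1; β=2, v≡1 (mod 3); (1|3)=+1, (1|3)=+1; sign (−1)^0·+1^2·+1^2 = +1.
(a,b)_31: α=1, u≡23; β=3, v≡19 (mod 31); (23|31)=-1, (19|31)=+1; sign (−1)^1·-1^3·+1^1 = +1.
(a,b)_∞: sgn(-1950179)=−, sgn(-195734)=−, so -1.
(a,b)_11: α=-1, u≡9; β=3, v≡9 (mod 11); (9|11)=+1, (9|11)=+1; sign (−1)^1·+1^3·+1^-1 = -1.
(a,b)_2: α=6, β=9; u≡5, v≡5 (mod 8); ε(u)ε(v)=0·0, αω(v)=6·1, βω(u)=9·1; sum ≡ 1  ⇒  -1.
(a,b)_7: α=3, u≡6; β=3, v≡5 (mod 7); (6|7)=-1, (5|7)=-1; sign (−1)^1·-1^3·-1^3 = -1.
(a,b)_43: α=1, u≡34; β=2, v≡26 (mod 43); (34|43)=-1, (26|43)=-1; sign (−1)^0·-1^2·-1^1 = -1.
Ram(-1950179, -195734) = {2, 7, 11, 41, 43, ∞}; no ℚ_2-point on the conic.

[2, 7, 11, 41, 43, inf]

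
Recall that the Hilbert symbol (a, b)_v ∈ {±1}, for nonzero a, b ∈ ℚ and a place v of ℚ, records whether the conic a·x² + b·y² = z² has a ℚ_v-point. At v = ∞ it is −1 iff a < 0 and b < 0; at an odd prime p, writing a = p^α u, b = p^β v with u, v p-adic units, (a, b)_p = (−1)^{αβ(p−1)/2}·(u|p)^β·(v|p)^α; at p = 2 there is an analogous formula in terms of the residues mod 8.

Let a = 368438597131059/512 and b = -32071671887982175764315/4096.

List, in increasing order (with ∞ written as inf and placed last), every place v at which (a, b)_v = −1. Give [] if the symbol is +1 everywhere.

[2, 5, 7, 11]

(a, b) ≡ (182, -7315) mod (ℚ^×)²; places V = {2, 3, 5, 7, 11, 13, 19, 41, ∞}.
(a,b)_5: α=0, u≡2; β=1, v≡2 (mod 5); (2|5)=-1, (2|5)=-1; sign (−1)^0·-1^1·-1^0 = -1.
(a,b)_3: α=4, u≡2; β=2, v≡2 (mod 3); (2|3)=-1, (2|3)=-1; sign (−1)^0·-1^2·-1^4 = +1.
(a,b)_7: α=3, u≡5; β=1, v≡5 (mod 7); (5|7)=-1, (5|7)=-1; sign (−1)^1·-1^1·-1^3 = -1.
(a,b)_19: α=2, u≡17; β=3, v≡18 (mod 19); (17|19)=+1, (18|19)=-1; sign (−1)^0·+1^3·-1^2 = +1.
(a,b)_2: α=-9, β=-12; u≡3, v≡5 (mod 8); ε(u)ε(v)=1·0, αω(v)=-9·1, βω(u)=-12·1; sum ≡ 1  ⇒  -1.
(a,b)_13: α=1, u≡12; β=2, v≡3 (mod 13); (12|13)=+1, (3|13)=+1; sign (−1)^0·+1^2·+1^1 = +1.
(a,b)_11: α=0, u≡8; β=1, v≡10 (mod 11); (8|11)=-1, (10|11)=-1; sign (−1)^0·-1^1·-1^0 = -1.
(a,b)_41: α=4, u≡37; β=8, v≡28 (mod 41); (37|41)=+1, (28|41)=-1; sign (−1)^0·+1^8·-1^4 = +1.
(a,b)_∞: sgn(182)=+, sgn(-7315)=−, so +1.
(182, -7315 / ℚ) ramifies at {2, 5, 7, 11}: a division algebra.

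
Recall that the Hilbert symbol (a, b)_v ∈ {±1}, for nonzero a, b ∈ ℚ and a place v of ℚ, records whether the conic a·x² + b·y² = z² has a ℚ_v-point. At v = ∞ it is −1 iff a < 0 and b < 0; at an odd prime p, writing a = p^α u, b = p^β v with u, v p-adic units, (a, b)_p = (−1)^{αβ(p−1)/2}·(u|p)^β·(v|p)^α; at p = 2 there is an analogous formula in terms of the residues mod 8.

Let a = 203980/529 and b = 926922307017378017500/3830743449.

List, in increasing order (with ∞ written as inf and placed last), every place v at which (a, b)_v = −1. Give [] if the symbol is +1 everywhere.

(a, b) ≡ (50995, 601183) mod (ℚ^×)²; places V = {2, 3, 5, 7, 11, 13, 23, 31, 41, 43, 47, ∞}.
(a,b)_∞: sgn(50995)=+, sgn(601183)=+, so +1.
(a,b)_5: α=1, u≡4; β=4, v≡2 (mod 5); (4|5)=+1, (2|5)=-1; sign (−1)^0·+1^4·-1^1 = -1.
(a,b)_11: α=0, u≡7; β=3, v≡5 (mod 11); (7|11)=-1, (5|11)=+1; sign (−1)^0·-1^3·+1^0 = -1.
(a,b)_41: α=0, u≡9; β=1, v≡13 (mod 41); (9|41)=+1, (13|41)=-1; sign (−1)^0·+1^1·-1^0 = +1.
(a,b)_2: α=2, β=2; u≡3, v≡7 (mod 8); ε(u)ε(v)=1·1, αω(v)=2·0, βω(u)=2·1; sum ≡ 1  ⇒  -1.
(a,b)_3: α=0, u≡1; β=-4, v≡1 (mod 3); (1|3)=+1, (1|3)=+1; sign (−1)^0·+1^-4·+1^0 = +1.
(a,b)_31: α=1, u≡4; β=3, v≡25 (mod 31); (4|31)=+1, (25|31)=+1; sign (−1)^1·+1^3·+1^1 = -1.
(a,b)_23: α=-2, u≡16; β=-4, v≡9 (mod 23); (16|23)=+1, (9|23)=+1; sign (−1)^0·+1^-4·+1^-2 = +1.
(a,b)_47: α=1, u≡17; β=2, v≡18 (mod 47); (17|47)=+1, (18|47)=+1; sign (−1)^0·+1^2·+1^1 = +1.
(a,b)_13: α=0, u≡4; β=-2, v≡7 (mod 13); (4|13)=+1, (7|13)=-1; sign (−1)^0·+1^-2·-1^0 = +1.
(a,b)_43: α=0, u≡9; β=1, v≡41 (mod 43); (9|43)=+1, (41|43)=+1; sign (−1)^0·+1^1·+1^0 = +1.
(a,b)_7: α=1, u≡5; β=4, v≡4 (mod 7); (5|7)=-1, (4|7)=+1; sign (−1)^0·-1^4·+1^1 = +1.
|Ram(50995, 601183)| = 4, even; anisotropic at {2, 5, 11, 31}.

[2, 5, 11, 31]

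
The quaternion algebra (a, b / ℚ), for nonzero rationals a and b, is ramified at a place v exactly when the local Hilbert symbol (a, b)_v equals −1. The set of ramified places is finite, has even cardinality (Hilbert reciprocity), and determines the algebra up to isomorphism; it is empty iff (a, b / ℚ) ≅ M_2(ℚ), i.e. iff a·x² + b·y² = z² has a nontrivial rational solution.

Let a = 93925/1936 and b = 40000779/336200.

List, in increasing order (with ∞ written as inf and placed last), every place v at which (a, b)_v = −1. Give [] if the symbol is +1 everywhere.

[2, 7]

Mod squares: a ≡ 13, b ≡ 182. Check v ∈ {∞, 2, 3, 5, 7, 11, 13, 17, 41}.
v=7: a=7^0·(≡5), b=7^1·(≡6) mod 7; (5|7)=-1, (6|7)=-1; (−1)^{0·1·3}·(-1)^1·(-1)^0 = -1.
v=∞: 13 > 0 and 182 > 0  ⇒  (a,b)_∞ = +1.
v=3: a=3^0·(≡1), b=3^2·(≡2) mod 3; (1|3)=+1, (2|3)=-1; (−1)^{0·2·1}·(+1)^2·(-1)^0 = +1.
v=11: a=11^-2·(≡8), b=11^0·(≡7) mod 11; (8|11)=-1, (7|11)=-1; (−1)^{-2·0·5}·(-1)^0·(-1)^-2 = +1.
v=41: a=41^0·(≡13), b=41^-2·(≡2) mod 41; (13|41)=-1, (2|41)=+1; (−1)^{0·-2·20}·(-1)^-2·(+1)^0 = +1.
v=2: v_2(a)=-4, v_2(b)=-3; units ≡ 5, 3 (mod 8); ε·ε+αω+βω = 0·1+-4·1+-3·1 ≡ 1  ⇒  (a,b)_2 = -1.
v=13: a=13^1·(≡3), b=13^3·(≡1) mod 13; (3|13)=+1, (1|13)=+1; (−1)^{1·3·6}·(+1)^3·(+1)^1 = +1.
v=5: a=5^2·(≡2), b=5^-2·(≡3) mod 5; (2|5)=-1, (3|5)=-1; (−1)^{2·-2·2}·(-1)^-2·(-1)^2 = +1.
v=17: a=17^2·(≡16), b=17^2·(≡6) mod 17; (16|17)=+1, (6|17)=-1; (−1)^{2·2·8}·(+1)^2·(-1)^2 = +1.
|Ram(13, 182)| = 2, even; anisotropic at {2, 7}.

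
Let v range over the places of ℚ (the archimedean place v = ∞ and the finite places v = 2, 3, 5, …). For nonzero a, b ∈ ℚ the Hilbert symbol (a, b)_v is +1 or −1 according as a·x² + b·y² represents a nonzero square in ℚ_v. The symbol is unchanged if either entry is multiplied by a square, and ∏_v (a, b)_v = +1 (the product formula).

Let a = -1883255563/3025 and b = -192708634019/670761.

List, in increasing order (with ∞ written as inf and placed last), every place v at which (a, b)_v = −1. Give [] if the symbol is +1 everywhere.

Mod squares: a ≡ -784363, b ≡ -899. Check v ∈ {∞, 2, 3, 5, 7, 11, 13, 17, 29, 31, 37, 43}.
v=7: a=7^4·(≡1), b=7^-2·(≡2) mod 7; (1|7)=+1, (2|7)=+1; (−1)^{4·-2·3}·(+1)^-2·(+1)^4 = +1.
v=5: a=5^-2·(≡2), b=5^0·(≡1) mod 5; (2|5)=-1, (1|5)=+1; (−1)^{-2·0·2}·(-1)^0·(+1)^-2 = +1.
v=31: a=31^0·(≡13), b=31^1·(≡16) mod 31; (13|31)=-1, (16|31)=+1; (−1)^{0·1·15}·(-1)^1·(+1)^0 = -1.
v=17: a=17^1·(≡4), b=17^0·(≡13) mod 17; (4|17)=+1, (13|17)=+1; (−1)^{1·0·8}·(+1)^0·(+1)^1 = +1.
v=43: a=43^1·(≡30), b=43^0·(≡11) mod 43; (30|43)=-1, (11|43)=+1; (−1)^{1·0·21}·(-1)^0·(+1)^1 = +1.
v=37: a=37^1·(≡5), b=37^0·(≡3) mod 37; (5|37)=-1, (3|37)=+1; (−1)^{1·0·18}·(-1)^0·(+1)^1 = +1.
v=∞: -784363 < 0 and -899 < 0  ⇒  (a,b)_∞ = -1.
v=13: a=13^0·(≡5), b=13^-2·(≡2) mod 13; (5|13)=-1, (2|13)=-1; (−1)^{0·-2·6}·(-1)^-2·(-1)^0 = +1.
v=29: a=29^1·(≡3), b=29^1·(≡10) mod 29; (3|29)=-1, (10|29)=-1; (−1)^{1·1·14}·(-1)^1·(-1)^1 = +1.
v=3: a=3^0·(≡2), b=3^-4·(≡1) mod 3; (2|3)=-1, (1|3)=+1; (−1)^{0·-4·1}·(-1)^-4·(+1)^0 = +1.
v=11: a=11^-2·(≡3), b=11^8·(≡1) mod 11; (3|11)=+1, (1|11)=+1; (−1)^{-2·8·5}·(+1)^8·(+1)^-2 = +1.
v=2: v_2(a)=0, v_2(b)=0; units ≡ 5, 5 (mod 8); ε·ε+αω+βω = 0·0+0·1+0·1 ≡ 0  ⇒  (a,b)_2 = +1.
|Ram(-784363, -899)| = 2, even; anisotropic at {31, ∞}.

[31, inf]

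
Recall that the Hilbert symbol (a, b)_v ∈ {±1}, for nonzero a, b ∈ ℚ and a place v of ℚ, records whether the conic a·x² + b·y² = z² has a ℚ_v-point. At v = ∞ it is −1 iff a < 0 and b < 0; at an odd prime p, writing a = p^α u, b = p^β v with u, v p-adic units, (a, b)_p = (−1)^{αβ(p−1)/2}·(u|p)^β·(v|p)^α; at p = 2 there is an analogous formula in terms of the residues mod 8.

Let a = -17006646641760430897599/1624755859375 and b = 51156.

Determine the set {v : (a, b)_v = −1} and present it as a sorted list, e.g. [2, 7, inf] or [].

(a, b) ≡ (-6545, 29) mod (ℚ^×)²; places V = {2, 3, 5, 7, 11, 17, 29, 31, 37, ∞}.
(a,b)_31: α=2, u≡24; β=0, v≡6 (mod 31); (24|31)=-1, (6|31)=-1; sign (−1)^0·-1^0·-1^2 = +1.
(a,b)_∞: sgn(-6545)=−, sgn(29)=+, so +1.
(a,b)_2: α=0, β=2; u≡7, v≡5 (mod 8); ε(u)ε(v)=1·0, αω(v)=0·1, βω(u)=2·0; sum ≡ 0  ⇒  +1.
(a,b)_5: α=-13, u≡1; β=0, v≡1 (mod 5); (1|5)=+1, (1|5)=+1; sign (−1)^0·+1^0·+1^-13 = +1.
(a,b)_7: α=1, u≡3; β=2, v≡1 (mod 7); (3|7)=-1, (1|7)=+1; sign (−1)^0·-1^2·+1^1 = +1.
(a,b)_3: α=12, u≡1; β=2, v≡2 (mod 3); (1|3)=+1, (2|3)=-1; sign (−1)^0·+1^2·-1^12 = +1.
(a,b)_17: α=3, u≡3; β=0, v≡3 (mod 17); (3|17)=-1, (3|17)=-1; sign (−1)^0·-1^0·-1^3 = -1.
(a,b)_37: α=2, u≡10; β=0, v≡22 (mod 37); (10|37)=+1, (22|37)=-1; sign (−1)^0·+1^0·-1^2 = +1.
(a,b)_29: α=4, u≡23; β=1, v≡24 (mod 29); (23|29)=+1, (24|29)=+1; sign (−1)^0·+1^1·+1^4 = +1.
(a,b)_11: α=-3, u≡7; β=0, v≡6 (mod 11); (7|11)=-1, (6|11)=-1; sign (−1)^0·-1^0·-1^-3 = -1.
|Ram(-6545, 29)| = 2, even; anisotropic at {11, 17}.

[11, 17]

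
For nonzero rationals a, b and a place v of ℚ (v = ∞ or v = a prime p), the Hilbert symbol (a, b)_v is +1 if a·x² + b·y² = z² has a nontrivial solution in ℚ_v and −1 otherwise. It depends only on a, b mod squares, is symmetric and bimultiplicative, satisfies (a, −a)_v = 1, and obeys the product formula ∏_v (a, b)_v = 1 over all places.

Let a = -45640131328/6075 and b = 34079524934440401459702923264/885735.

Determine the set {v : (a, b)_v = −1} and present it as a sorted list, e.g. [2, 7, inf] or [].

(a, b) ≡ (-2001, 124410) mod (ℚ^×)²; places V = {2, 3, 5, 7, 11, 13, 23, 29, 47, ∞}.
(a,b)_23: α=1, u≡10; β=4, v≡8 (mod 23); (10|23)=-1, (8|23)=+1; sign (−1)^0·-1^4·+1^1 = +1.
(a,b)_3: α=-5, u≡2; β=-11, v≡1 (mod 3); (2|3)=-1, (1|3)=+1; sign (−1)^1·-1^-11·+1^-5 = +1.
(a,b)_13: α=0, u≡10; β=1, v≡7 (mod 13); (10|13)=+1, (7|13)=-1; sign (−1)^0·+1^1·-1^0 = +1.
(a,b)_2: α=8, β=23; u≡7, v≡5 (mod 8); ε(u)ε(v)=1·0, αω(v)=8·1, βω(u)=23·0; sum ≡ 0  ⇒  +1.
(a,b)_5: α=-2, u≡4; β=-1, v≡2 (mod 5); (4|5)=+1, (2|5)=-1; sign (−1)^0·+1^-1·-1^-2 = +1.
(a,b)_29: α=1, u≡21; β=1, v≡14 (mod 29); (21|29)=-1, (14|29)=-1; sign (−1)^0·-1^1·-1^1 = +1.
(a,b)_11: α=2, u≡3; β=5, v≡10 (mod 11); (3|11)=+1, (10|11)=-1; sign (−1)^0·+1^5·-1^2 = +1.
(a,b)_47: α=2, u≡33; β=4, v≡4 (mod 47); (33|47)=-1, (4|47)=+1; sign (−1)^0·-1^4·+1^2 = +1.
(a,b)_∞: sgn(-2001)=−, sgn(124410)=+, so +1.
(a,b)_7: α=0, u≡1; β=2, v≡6 (mod 7); (1|7)=+1, (6|7)=-1; sign (−1)^0·+1^2·-1^0 = +1.
Ram(a, b) = ∅: the form -2001·x² + 124410·y² − z² is isotropic over every ℚ_v, so by Hasse–Minkowski it is isotropic over ℚ.

[]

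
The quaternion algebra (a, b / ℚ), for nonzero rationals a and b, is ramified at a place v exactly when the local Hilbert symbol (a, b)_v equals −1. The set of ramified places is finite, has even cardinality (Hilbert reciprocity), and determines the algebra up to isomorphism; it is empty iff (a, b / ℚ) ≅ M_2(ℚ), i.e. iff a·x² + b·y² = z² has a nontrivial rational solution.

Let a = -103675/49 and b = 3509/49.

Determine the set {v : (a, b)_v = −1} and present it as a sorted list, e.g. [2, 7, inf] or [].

[11, 29]

(a, b) ≡ (-4147, 29) mod (ℚ^×)²; places V = {2, 5, 7, 11, 13, 29, ∞}.
(a,b)_5: α=2, u≡2; β=0, v≡1 (mod 5); (2|5)=-1, (1|5)=+1; sign (−1)^0·-1^0·+1^2 = +1.
(a,b)_∞: sgn(-4147)=−, sgn(29)=+, so +1.
(a,b)_7: α=-2, u≡2; β=-2, v≡2 (mod 7); (2|7)=+1, (2|7)=+1; sign (−1)^0·+1^-2·+1^-2 = +1.
(a,b)_13: α=1, u≡2; β=0, v≡9 (mod 13); (2|13)=-1, (9|13)=+1; sign (−1)^0·-1^0·+1^1 = +1.
(a,b)_29: α=1, u≡17; β=1, v≡22 (mod 29); (17|29)=-1, (22|29)=+1; sign (−1)^0·-1^1·+1^1 = -1.
(a,b)_2: α=0, β=0; u≡5, v≡5 (mod 8); ε(u)ε(v)=0·0, αω(v)=0·1, βω(u)=0·1; sum ≡ 0  ⇒  +1.
(a,b)_11: α=1, u≡7; β=2, v≡8 (mod 11); (7|11)=-1, (8|11)=-1; sign (−1)^0·-1^2·-1^1 = -1.
Ram(-4147, 29) = {11, 29}; no ℚ_11-point on the conic.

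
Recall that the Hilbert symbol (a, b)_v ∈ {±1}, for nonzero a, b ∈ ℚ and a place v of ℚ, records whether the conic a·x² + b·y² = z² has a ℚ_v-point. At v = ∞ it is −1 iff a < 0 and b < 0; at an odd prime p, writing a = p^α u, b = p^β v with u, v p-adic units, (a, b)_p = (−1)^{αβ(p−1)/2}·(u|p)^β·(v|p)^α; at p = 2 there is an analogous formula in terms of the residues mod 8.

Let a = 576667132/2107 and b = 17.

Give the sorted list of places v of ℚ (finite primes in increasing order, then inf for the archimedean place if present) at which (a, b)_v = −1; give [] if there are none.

[23, 41]

Mod squares: a ≡ 40549, b ≡ 17. Check v ∈ {∞, 2, 7, 17, 23, 41, 43}.
v=7: a=7^-2·(≡6), b=7^0·(≡3) mod 7; (6|7)=-1, (3|7)=-1; (−1)^{-2·0·3}·(-1)^0·(-1)^-2 = +1.
v=17: a=17^2·(≡4), b=17^1·(≡1) mod 17; (4|17)=+1, (1|17)=+1; (−1)^{2·1·8}·(+1)^1·(+1)^2 = +1.
v=41: a=41^1·(≡36), b=41^0·(≡17) mod 41; (36|41)=+1, (17|41)=-1; (−1)^{1·0·20}·(+1)^0·(-1)^1 = -1.
v=2: v_2(a)=2, v_2(b)=0; units ≡ 5, 1 (mod 8); ε·ε+αω+βω = 0·0+2·0+0·1 ≡ 0  ⇒  (a,b)_2 = +1.
v=23: a=23^3·(≡11), b=23^0·(≡17) mod 23; (11|23)=-1, (17|23)=-1; (−1)^{3·0·11}·(-1)^0·(-1)^3 = -1.
v=∞: 40549 > 0 and 17 > 0  ⇒  (a,b)_∞ = +1.
v=43: a=43^-1·(≡11), b=43^0·(≡17) mod 43; (11|43)=+1, (17|43)=+1; (−1)^{-1·0·21}·(+1)^0·(+1)^-1 = +1.
Ram(40549, 17) = {23, 41}; no ℚ_23-point on the conic.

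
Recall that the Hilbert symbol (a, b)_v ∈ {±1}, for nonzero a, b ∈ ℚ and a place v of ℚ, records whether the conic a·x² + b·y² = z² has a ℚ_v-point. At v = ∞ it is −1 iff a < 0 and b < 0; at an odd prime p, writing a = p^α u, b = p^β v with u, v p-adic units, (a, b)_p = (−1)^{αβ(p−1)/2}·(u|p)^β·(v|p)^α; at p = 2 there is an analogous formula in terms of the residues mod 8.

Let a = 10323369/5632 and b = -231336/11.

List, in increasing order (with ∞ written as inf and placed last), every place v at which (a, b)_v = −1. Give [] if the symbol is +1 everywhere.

Mod squares: a ≡ 22, b ≡ -7854. Check v ∈ {∞, 2, 3, 7, 11, 17}.
v=7: a=7^2·(≡4), b=7^1·(≡5) mod 7; (4|7)=+1, (5|7)=-1; (−1)^{2·1·3}·(+1)^1·(-1)^2 = +1.
v=2: v_2(a)=-9, v_2(b)=3; units ≡ 3, 1 (mod 8); ε·ε+αω+βω = 1·0+-9·0+3·1 ≡ 1  ⇒  (a,b)_2 = -1.
v=3: a=3^6·(≡1), b=3^5·(≡1) mod 3; (1|3)=+1, (1|3)=+1; (−1)^{6·5·1}·(+1)^5·(+1)^6 = +1.
v=11: a=11^-1·(≡2), b=11^-1·(≡5) mod 11; (2|11)=-1, (5|11)=+1; (−1)^{-1·-1·5}·(-1)^-1·(+1)^-1 = +1.
v=∞: 22 > 0 and -7854 < 0  ⇒  (a,b)_∞ = +1.
v=17: a=17^2·(≡11), b=17^1·(≡7) mod 17; (11|17)=-1, (7|17)=-1; (−1)^{2·1·8}·(-1)^1·(-1)^2 = -1.
Ram(22, -7854) = {2, 17}; no ℚ_2-point on the conic.

[2, 17]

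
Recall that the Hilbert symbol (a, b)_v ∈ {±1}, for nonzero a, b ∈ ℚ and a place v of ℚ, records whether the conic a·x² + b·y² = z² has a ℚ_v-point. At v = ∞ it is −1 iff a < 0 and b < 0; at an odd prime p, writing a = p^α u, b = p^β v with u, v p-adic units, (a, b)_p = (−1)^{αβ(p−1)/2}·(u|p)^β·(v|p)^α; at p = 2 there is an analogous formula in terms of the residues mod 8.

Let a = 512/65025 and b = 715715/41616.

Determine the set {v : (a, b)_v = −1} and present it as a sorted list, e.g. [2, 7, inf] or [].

[2, 5]

(a, b) ≡ (2, 35) mod (ℚ^×)²; places V = {2, 3, 5, 7, 11, 13, 17, ∞}.
(a,b)_5: α=-2, u≡2; β=1, v≡3 (mod 5); (2|5)=-1, (3|5)=-1; sign (−1)^0·-1^1·-1^-2 = -1.
(a,b)_3: α=-2, u≡2; β=-2, v≡2 (mod 3); (2|3)=-1, (2|3)=-1; sign (−1)^0·-1^-2·-1^-2 = +1.
(a,b)_11: α=0, u≡7; β=2, v≡10 (mod 11); (7|11)=-1, (10|11)=-1; sign (−1)^0·-1^2·-1^0 = +1.
(a,b)_2: α=9, β=-4; u≡1, v≡3 (mod 8); ε(u)ε(v)=0·1, αω(v)=9·1, βω(u)=-4·0; sum ≡ 1  ⇒  -1.
(a,b)_∞: sgn(2)=+, sgn(35)=+, so +1.
(a,b)_7: α=0, u≡4; β=1, v≡3 (mod 7); (4|7)=+1, (3|7)=-1; sign (−1)^0·+1^1·-1^0 = +1.
(a,b)_13: α=0, u≡8; β=2, v≡12 (mod 13); (8|13)=-1, (12|13)=+1; sign (−1)^0·-1^2·+1^0 = +1.
(a,b)_17: α=-2, u≡9; β=-2, v≡4 (mod 17); (9|17)=+1, (4|17)=+1; sign (−1)^0·+1^-2·+1^-2 = +1.
(2, 35 / ℚ) ramifies at {2, 5}: a division algebra.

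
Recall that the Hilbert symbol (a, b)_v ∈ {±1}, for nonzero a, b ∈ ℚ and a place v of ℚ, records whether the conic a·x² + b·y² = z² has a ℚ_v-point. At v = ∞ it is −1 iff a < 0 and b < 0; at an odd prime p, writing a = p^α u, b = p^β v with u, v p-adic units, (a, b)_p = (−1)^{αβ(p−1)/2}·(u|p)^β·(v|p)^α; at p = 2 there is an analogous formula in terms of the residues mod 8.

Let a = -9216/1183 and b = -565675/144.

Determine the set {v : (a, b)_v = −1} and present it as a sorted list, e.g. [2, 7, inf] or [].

[17, inf]

Mod squares: a ≡ -7, b ≡ -187. Check v ∈ {∞, 2, 3, 5, 7, 11, 13, 17}.
v=∞: -7 < 0 and -187 < 0  ⇒  (a,b)_∞ = -1.
v=17: a=17^0·(≡10), b=17^1·(≡12) mod 17; (10|17)=-1, (12|17)=-1; (−1)^{0·1·8}·(-1)^1·(-1)^0 = -1.
v=2: v_2(a)=10, v_2(b)=-4; units ≡ 1, 5 (mod 8); ε·ε+αω+βω = 0·0+10·1+-4·0 ≡ 0  ⇒  (a,b)_2 = +1.
v=5: a=5^0·(≡3), b=5^2·(≡2) mod 5; (3|5)=-1, (2|5)=-1; (−1)^{0·2·2}·(-1)^2·(-1)^0 = +1.
v=11: a=11^0·(≡4), b=11^3·(≡4) mod 11; (4|11)=+1, (4|11)=+1; (−1)^{0·3·5}·(+1)^3·(+1)^0 = +1.
v=3: a=3^2·(≡2), b=3^-2·(≡2) mod 3; (2|3)=-1, (2|3)=-1; (−1)^{2·-2·1}·(-1)^-2·(-1)^2 = +1.
v=13: a=13^-2·(≡2), b=13^0·(≡7) mod 13; (2|13)=-1, (7|13)=-1; (−1)^{-2·0·6}·(-1)^0·(-1)^-2 = +1.
v=7: a=7^-1·(≡3), b=7^0·(≡4) mod 7; (3|7)=-1, (4|7)=+1; (−1)^{-1·0·3}·(-1)^0·(+1)^-1 = +1.
|Ram(-7, -187)| = 2, even; anisotropic at {17, ∞}.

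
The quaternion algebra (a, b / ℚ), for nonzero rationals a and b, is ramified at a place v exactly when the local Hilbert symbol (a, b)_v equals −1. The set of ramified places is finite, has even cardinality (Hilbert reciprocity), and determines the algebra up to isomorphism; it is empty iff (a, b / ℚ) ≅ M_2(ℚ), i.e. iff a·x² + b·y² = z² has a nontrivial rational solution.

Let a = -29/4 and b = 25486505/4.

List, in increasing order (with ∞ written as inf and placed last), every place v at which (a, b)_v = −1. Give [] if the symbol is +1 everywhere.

[]

(a, b) ≡ (-29, 30305) mod (ℚ^×)²; places V = {2, 5, 11, 19, 29, ∞}.
(a,b)_11: α=0, u≡1; β=1, v≡9 (mod 11); (1|11)=+1, (9|11)=+1; sign (−1)^0·+1^1·+1^0 = +1.
(a,b)_5: α=0, u≡4; β=1, v≡4 (mod 5); (4|5)=+1, (4|5)=+1; sign (−1)^0·+1^1·+1^0 = +1.
(a,b)_19: α=0, u≡7; β=1, v≡13 (mod 19); (7|19)=+1, (13|19)=-1; sign (−1)^0·+1^1·-1^0 = +1.
(a,b)_2: α=-2, β=-2; u≡3, v≡1 (mod 8); ε(u)ε(v)=1·0, αω(v)=-2·0, βω(u)=-2·1; sum ≡ 0  ⇒  +1.
(a,b)_29: α=1, u≡7; β=3, v≡22 (mod 29); (7|29)=+1, (22|29)=+1; sign (−1)^0·+1^3·+1^1 = +1.
(a,b)_∞: sgn(-29)=−, sgn(30305)=+, so +1.
Ram(a, b) = ∅: the form -29·x² + 30305·y² − z² is isotropic over every ℚ_v, so by Hasse–Minkowski it is isotropic over ℚ.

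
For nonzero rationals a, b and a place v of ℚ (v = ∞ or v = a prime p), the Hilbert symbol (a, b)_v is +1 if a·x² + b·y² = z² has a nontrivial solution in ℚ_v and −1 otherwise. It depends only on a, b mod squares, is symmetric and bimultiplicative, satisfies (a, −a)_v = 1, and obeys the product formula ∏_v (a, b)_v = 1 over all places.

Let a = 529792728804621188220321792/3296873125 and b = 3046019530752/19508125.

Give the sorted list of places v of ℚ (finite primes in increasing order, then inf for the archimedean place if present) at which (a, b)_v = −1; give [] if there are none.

Mod squares: a ≡ 4199, b ≡ 286. Check v ∈ {∞, 2, 3, 5, 7, 11, 13, 17, 19, 37}.
v=17: a=17^5·(≡13), b=17^2·(≡5) mod 17; (13|17)=+1, (5|17)=-1; (−1)^{5·2·8}·(+1)^2·(-1)^5 = -1.
v=3: a=3^8·(≡2), b=3^4·(≡1) mod 3; (2|3)=-1, (1|3)=+1; (−1)^{8·4·1}·(-1)^4·(+1)^8 = +1.
v=∞: 4199 > 0 and 286 > 0  ⇒  (a,b)_∞ = +1.
v=7: a=7^-4·(≡3), b=7^-4·(≡6) mod 7; (3|7)=-1, (6|7)=-1; (−1)^{-4·-4·3}·(-1)^-4·(-1)^-4 = +1.
v=37: a=37^2·(≡31), b=37^0·(≡4) mod 37; (31|37)=-1, (4|37)=+1; (−1)^{2·0·18}·(-1)^0·(+1)^2 = +1.
v=5: a=5^-4·(≡1), b=5^-4·(≡4) mod 5; (1|5)=+1, (4|5)=+1; (−1)^{-4·-4·2}·(+1)^-4·(+1)^-4 = +1.
v=19: a=19^5·(≡8), b=19^2·(≡7) mod 19; (8|19)=-1, (7|19)=+1; (−1)^{5·2·9}·(-1)^2·(+1)^5 = +1.
v=2: v_2(a)=24, v_2(b)=15; units ≡ 7, 7 (mod 8); ε·ε+αω+βω = 1·1+24·0+15·0 ≡ 1  ⇒  (a,b)_2 = -1.
v=11: a=11^0·(≡10), b=11^1·(≡9) mod 11; (10|11)=-1, (9|11)=+1; (−1)^{0·1·5}·(-1)^1·(+1)^0 = -1.
v=13: a=13^-3·(≡2), b=13^-1·(≡9) mod 13; (2|13)=-1, (9|13)=+1; (−1)^{-3·-1·6}·(-1)^-1·(+1)^-3 = -1.
Ram(4199, 286) = {2, 11, 13, 17}; no ℚ_2-point on the conic.

[2, 11, 13, 17]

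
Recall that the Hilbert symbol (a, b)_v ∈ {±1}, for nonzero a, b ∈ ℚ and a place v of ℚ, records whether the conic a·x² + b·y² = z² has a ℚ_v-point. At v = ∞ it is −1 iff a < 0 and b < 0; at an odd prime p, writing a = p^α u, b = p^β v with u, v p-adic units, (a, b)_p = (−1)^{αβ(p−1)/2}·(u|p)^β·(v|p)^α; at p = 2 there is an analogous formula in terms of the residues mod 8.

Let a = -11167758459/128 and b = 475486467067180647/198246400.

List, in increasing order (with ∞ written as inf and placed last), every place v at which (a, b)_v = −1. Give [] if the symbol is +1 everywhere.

(a, b) ≡ (-22, 247) mod (ℚ^×)²; places V = {2, 3, 5, 11, 13, 17, 19, 43, ∞}.
(a,b)_17: α=0, u≡11; β=2, v≡4 (mod 17); (11|17)=-1, (4|17)=+1; sign (−1)^0·-1^2·+1^0 = +1.
(a,b)_11: α=1, u≡4; β=-2, v≡9 (mod 11); (4|11)=+1, (9|11)=+1; sign (−1)^0·+1^-2·+1^1 = +1.
(a,b)_∞: sgn(-22)=−, sgn(247)=+, so +1.
(a,b)_19: α=2, u≡17; β=3, v≡10 (mod 19); (17|19)=+1, (10|19)=-1; sign (−1)^0·+1^3·-1^2 = +1.
(a,b)_5: α=0, u≡2; β=-2, v≡2 (mod 5); (2|5)=-1, (2|5)=-1; sign (−1)^0·-1^-2·-1^0 = +1.
(a,b)_2: α=-7, β=-16; u≡5, v≡7 (mod 8); ε(u)ε(v)=0·1, αω(v)=-7·0, βω(u)=-16·1; sum ≡ 0  ⇒  +1.
(a,b)_3: α=2, u≡2; β=10, v≡1 (mod 3); (2|3)=-1, (1|3)=+1; sign (−1)^0·-1^10·+1^2 = +1.
(a,b)_43: α=2, u≡25; β=2, v≡39 (mod 43); (25|43)=+1, (39|43)=-1; sign (−1)^0·+1^2·-1^2 = +1.
(a,b)_13: α=2, u≡3; β=3, v≡8 (mod 13); (3|13)=+1, (8|13)=-1; sign (−1)^0·+1^3·-1^2 = +1.
Every local symbol is +1, so the conic -22·x² + 247·y² = z² has ℚ_v-points for all v and hence a ℚ-point; (a, b / ℚ) ≅ M_2(ℚ).

[]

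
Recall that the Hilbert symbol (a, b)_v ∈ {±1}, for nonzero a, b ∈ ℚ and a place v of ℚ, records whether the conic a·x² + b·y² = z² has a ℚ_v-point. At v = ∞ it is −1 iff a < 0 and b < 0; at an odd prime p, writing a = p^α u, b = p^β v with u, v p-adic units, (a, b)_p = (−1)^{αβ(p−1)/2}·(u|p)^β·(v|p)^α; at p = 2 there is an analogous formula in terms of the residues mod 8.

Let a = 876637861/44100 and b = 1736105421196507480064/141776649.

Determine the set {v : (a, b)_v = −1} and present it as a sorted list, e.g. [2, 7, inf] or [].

[11, 43]

(a, b) ≡ (25069, 2279) mod (ℚ^×)²; places V = {2, 3, 5, 7, 11, 17, 43, 53, ∞}.
(a,b)_∞: sgn(25069)=+, sgn(2279)=+, so +1.
(a,b)_3: α=-2, u≡1; β=-10, v≡2 (mod 3); (1|3)=+1, (2|3)=-1; sign (−1)^0·+1^-10·-1^-2 = +1.
(a,b)_7: α=-2, u≡2; β=-4, v≡2 (mod 7); (2|7)=+1, (2|7)=+1; sign (−1)^0·+1^-4·+1^-2 = +1.
(a,b)_17: α=2, u≡11; β=2, v≡4 (mod 17); (11|17)=-1, (4|17)=+1; sign (−1)^0·-1^2·+1^2 = +1.
(a,b)_53: α=1, u≡11; β=3, v≡40 (mod 53); (11|53)=+1, (40|53)=+1; sign (−1)^0·+1^3·+1^1 = +1.
(a,b)_2: α=-2, β=22; u≡5, v≡7 (mod 8); ε(u)ε(v)=0·1, αω(v)=-2·0, βω(u)=22·1; sum ≡ 0  ⇒  +1.
(a,b)_11: α=3, u≡6; β=2, v≡10 (mod 11); (6|11)=-1, (10|11)=-1; sign (−1)^0·-1^2·-1^3 = -1.
(a,b)_5: α=-2, u≡4; β=0, v≡1 (mod 5); (4|5)=+1, (1|5)=+1; sign (−1)^0·+1^0·+1^-2 = +1.
(a,b)_43: α=1, u≡1; β=3, v≡40 (mod 43); (1|43)=+1, (40|43)=+1; sign (−1)^1·+1^3·+1^1 = -1.
|Ram(25069, 2279)| = 2, even; anisotropic at {11, 43}.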